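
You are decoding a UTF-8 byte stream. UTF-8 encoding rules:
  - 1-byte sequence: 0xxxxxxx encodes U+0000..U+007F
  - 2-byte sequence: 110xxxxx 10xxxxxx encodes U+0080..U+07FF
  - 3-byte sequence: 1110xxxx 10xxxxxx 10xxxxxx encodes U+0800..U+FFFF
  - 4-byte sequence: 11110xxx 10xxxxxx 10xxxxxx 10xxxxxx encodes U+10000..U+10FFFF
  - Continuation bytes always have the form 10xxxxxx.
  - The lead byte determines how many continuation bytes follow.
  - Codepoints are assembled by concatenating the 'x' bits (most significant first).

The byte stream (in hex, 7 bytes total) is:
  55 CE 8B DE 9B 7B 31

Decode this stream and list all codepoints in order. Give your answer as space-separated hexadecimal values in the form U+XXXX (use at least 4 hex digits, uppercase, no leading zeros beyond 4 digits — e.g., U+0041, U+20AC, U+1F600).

Byte[0]=55: 1-byte ASCII. cp=U+0055
Byte[1]=CE: 2-byte lead, need 1 cont bytes. acc=0xE
Byte[2]=8B: continuation. acc=(acc<<6)|0x0B=0x38B
Completed: cp=U+038B (starts at byte 1)
Byte[3]=DE: 2-byte lead, need 1 cont bytes. acc=0x1E
Byte[4]=9B: continuation. acc=(acc<<6)|0x1B=0x79B
Completed: cp=U+079B (starts at byte 3)
Byte[5]=7B: 1-byte ASCII. cp=U+007B
Byte[6]=31: 1-byte ASCII. cp=U+0031

Answer: U+0055 U+038B U+079B U+007B U+0031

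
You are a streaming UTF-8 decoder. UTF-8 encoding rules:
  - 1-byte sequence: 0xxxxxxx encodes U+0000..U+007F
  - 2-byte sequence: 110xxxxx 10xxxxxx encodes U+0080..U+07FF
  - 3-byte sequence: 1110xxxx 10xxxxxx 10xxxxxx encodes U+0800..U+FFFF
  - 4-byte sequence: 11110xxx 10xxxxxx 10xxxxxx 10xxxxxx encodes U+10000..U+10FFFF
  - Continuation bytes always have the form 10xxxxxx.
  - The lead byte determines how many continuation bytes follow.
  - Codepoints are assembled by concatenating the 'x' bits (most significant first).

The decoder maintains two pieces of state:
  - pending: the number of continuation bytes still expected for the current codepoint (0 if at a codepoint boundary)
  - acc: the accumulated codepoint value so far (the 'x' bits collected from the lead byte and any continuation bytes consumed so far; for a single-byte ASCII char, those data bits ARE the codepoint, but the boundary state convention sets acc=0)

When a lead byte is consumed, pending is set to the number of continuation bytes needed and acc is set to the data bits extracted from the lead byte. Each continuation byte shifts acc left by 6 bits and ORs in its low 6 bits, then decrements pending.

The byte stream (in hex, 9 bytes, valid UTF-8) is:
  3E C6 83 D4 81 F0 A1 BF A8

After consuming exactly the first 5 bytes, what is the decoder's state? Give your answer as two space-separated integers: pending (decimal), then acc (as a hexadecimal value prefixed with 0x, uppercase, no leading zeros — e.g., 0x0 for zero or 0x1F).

Byte[0]=3E: 1-byte. pending=0, acc=0x0
Byte[1]=C6: 2-byte lead. pending=1, acc=0x6
Byte[2]=83: continuation. acc=(acc<<6)|0x03=0x183, pending=0
Byte[3]=D4: 2-byte lead. pending=1, acc=0x14
Byte[4]=81: continuation. acc=(acc<<6)|0x01=0x501, pending=0

Answer: 0 0x501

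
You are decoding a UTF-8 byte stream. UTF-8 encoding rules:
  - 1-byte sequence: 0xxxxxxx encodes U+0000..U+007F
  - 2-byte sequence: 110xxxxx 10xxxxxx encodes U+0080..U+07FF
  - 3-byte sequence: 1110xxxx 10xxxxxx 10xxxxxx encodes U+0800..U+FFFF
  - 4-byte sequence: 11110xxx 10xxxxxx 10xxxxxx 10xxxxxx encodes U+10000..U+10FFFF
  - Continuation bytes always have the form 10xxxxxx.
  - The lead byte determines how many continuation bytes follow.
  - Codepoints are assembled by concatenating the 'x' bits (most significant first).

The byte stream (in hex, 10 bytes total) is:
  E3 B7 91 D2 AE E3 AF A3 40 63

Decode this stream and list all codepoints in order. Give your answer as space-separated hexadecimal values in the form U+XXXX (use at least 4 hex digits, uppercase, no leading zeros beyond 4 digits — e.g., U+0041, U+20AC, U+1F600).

Byte[0]=E3: 3-byte lead, need 2 cont bytes. acc=0x3
Byte[1]=B7: continuation. acc=(acc<<6)|0x37=0xF7
Byte[2]=91: continuation. acc=(acc<<6)|0x11=0x3DD1
Completed: cp=U+3DD1 (starts at byte 0)
Byte[3]=D2: 2-byte lead, need 1 cont bytes. acc=0x12
Byte[4]=AE: continuation. acc=(acc<<6)|0x2E=0x4AE
Completed: cp=U+04AE (starts at byte 3)
Byte[5]=E3: 3-byte lead, need 2 cont bytes. acc=0x3
Byte[6]=AF: continuation. acc=(acc<<6)|0x2F=0xEF
Byte[7]=A3: continuation. acc=(acc<<6)|0x23=0x3BE3
Completed: cp=U+3BE3 (starts at byte 5)
Byte[8]=40: 1-byte ASCII. cp=U+0040
Byte[9]=63: 1-byte ASCII. cp=U+0063

Answer: U+3DD1 U+04AE U+3BE3 U+0040 U+0063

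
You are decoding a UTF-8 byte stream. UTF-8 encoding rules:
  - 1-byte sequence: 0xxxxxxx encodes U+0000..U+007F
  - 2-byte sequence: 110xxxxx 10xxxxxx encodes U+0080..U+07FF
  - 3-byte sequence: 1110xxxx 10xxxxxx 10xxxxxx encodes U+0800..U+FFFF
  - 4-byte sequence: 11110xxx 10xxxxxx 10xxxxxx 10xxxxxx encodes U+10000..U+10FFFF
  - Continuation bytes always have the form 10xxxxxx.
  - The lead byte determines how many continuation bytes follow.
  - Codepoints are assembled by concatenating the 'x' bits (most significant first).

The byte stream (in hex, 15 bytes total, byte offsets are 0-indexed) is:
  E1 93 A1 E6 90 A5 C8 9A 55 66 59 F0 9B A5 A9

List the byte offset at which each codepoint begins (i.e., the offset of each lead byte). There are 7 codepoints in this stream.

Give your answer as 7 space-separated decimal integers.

Byte[0]=E1: 3-byte lead, need 2 cont bytes. acc=0x1
Byte[1]=93: continuation. acc=(acc<<6)|0x13=0x53
Byte[2]=A1: continuation. acc=(acc<<6)|0x21=0x14E1
Completed: cp=U+14E1 (starts at byte 0)
Byte[3]=E6: 3-byte lead, need 2 cont bytes. acc=0x6
Byte[4]=90: continuation. acc=(acc<<6)|0x10=0x190
Byte[5]=A5: continuation. acc=(acc<<6)|0x25=0x6425
Completed: cp=U+6425 (starts at byte 3)
Byte[6]=C8: 2-byte lead, need 1 cont bytes. acc=0x8
Byte[7]=9A: continuation. acc=(acc<<6)|0x1A=0x21A
Completed: cp=U+021A (starts at byte 6)
Byte[8]=55: 1-byte ASCII. cp=U+0055
Byte[9]=66: 1-byte ASCII. cp=U+0066
Byte[10]=59: 1-byte ASCII. cp=U+0059
Byte[11]=F0: 4-byte lead, need 3 cont bytes. acc=0x0
Byte[12]=9B: continuation. acc=(acc<<6)|0x1B=0x1B
Byte[13]=A5: continuation. acc=(acc<<6)|0x25=0x6E5
Byte[14]=A9: continuation. acc=(acc<<6)|0x29=0x1B969
Completed: cp=U+1B969 (starts at byte 11)

Answer: 0 3 6 8 9 10 11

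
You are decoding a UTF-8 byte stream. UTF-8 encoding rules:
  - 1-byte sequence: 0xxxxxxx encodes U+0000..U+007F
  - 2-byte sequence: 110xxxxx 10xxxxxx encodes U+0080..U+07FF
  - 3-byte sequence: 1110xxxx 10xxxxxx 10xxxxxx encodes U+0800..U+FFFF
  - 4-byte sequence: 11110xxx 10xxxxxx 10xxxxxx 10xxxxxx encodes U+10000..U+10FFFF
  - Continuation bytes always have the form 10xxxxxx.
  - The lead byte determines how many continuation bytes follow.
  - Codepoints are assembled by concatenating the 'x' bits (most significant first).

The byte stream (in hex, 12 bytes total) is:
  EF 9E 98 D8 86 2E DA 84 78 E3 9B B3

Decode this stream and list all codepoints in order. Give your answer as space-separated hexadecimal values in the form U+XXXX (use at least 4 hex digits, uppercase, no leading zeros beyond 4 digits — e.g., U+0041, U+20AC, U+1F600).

Byte[0]=EF: 3-byte lead, need 2 cont bytes. acc=0xF
Byte[1]=9E: continuation. acc=(acc<<6)|0x1E=0x3DE
Byte[2]=98: continuation. acc=(acc<<6)|0x18=0xF798
Completed: cp=U+F798 (starts at byte 0)
Byte[3]=D8: 2-byte lead, need 1 cont bytes. acc=0x18
Byte[4]=86: continuation. acc=(acc<<6)|0x06=0x606
Completed: cp=U+0606 (starts at byte 3)
Byte[5]=2E: 1-byte ASCII. cp=U+002E
Byte[6]=DA: 2-byte lead, need 1 cont bytes. acc=0x1A
Byte[7]=84: continuation. acc=(acc<<6)|0x04=0x684
Completed: cp=U+0684 (starts at byte 6)
Byte[8]=78: 1-byte ASCII. cp=U+0078
Byte[9]=E3: 3-byte lead, need 2 cont bytes. acc=0x3
Byte[10]=9B: continuation. acc=(acc<<6)|0x1B=0xDB
Byte[11]=B3: continuation. acc=(acc<<6)|0x33=0x36F3
Completed: cp=U+36F3 (starts at byte 9)

Answer: U+F798 U+0606 U+002E U+0684 U+0078 U+36F3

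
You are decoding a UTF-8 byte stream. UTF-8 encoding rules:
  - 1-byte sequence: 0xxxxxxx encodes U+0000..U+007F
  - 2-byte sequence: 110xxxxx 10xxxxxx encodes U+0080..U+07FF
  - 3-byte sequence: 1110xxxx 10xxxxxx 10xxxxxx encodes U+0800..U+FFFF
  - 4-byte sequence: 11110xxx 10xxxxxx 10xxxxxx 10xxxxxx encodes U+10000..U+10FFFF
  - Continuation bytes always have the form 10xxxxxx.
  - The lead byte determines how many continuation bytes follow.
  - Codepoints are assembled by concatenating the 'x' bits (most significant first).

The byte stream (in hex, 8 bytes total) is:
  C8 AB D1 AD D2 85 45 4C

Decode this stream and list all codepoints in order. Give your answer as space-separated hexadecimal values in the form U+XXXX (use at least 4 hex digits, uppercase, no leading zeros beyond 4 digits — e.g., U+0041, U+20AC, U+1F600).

Answer: U+022B U+046D U+0485 U+0045 U+004C

Derivation:
Byte[0]=C8: 2-byte lead, need 1 cont bytes. acc=0x8
Byte[1]=AB: continuation. acc=(acc<<6)|0x2B=0x22B
Completed: cp=U+022B (starts at byte 0)
Byte[2]=D1: 2-byte lead, need 1 cont bytes. acc=0x11
Byte[3]=AD: continuation. acc=(acc<<6)|0x2D=0x46D
Completed: cp=U+046D (starts at byte 2)
Byte[4]=D2: 2-byte lead, need 1 cont bytes. acc=0x12
Byte[5]=85: continuation. acc=(acc<<6)|0x05=0x485
Completed: cp=U+0485 (starts at byte 4)
Byte[6]=45: 1-byte ASCII. cp=U+0045
Byte[7]=4C: 1-byte ASCII. cp=U+004C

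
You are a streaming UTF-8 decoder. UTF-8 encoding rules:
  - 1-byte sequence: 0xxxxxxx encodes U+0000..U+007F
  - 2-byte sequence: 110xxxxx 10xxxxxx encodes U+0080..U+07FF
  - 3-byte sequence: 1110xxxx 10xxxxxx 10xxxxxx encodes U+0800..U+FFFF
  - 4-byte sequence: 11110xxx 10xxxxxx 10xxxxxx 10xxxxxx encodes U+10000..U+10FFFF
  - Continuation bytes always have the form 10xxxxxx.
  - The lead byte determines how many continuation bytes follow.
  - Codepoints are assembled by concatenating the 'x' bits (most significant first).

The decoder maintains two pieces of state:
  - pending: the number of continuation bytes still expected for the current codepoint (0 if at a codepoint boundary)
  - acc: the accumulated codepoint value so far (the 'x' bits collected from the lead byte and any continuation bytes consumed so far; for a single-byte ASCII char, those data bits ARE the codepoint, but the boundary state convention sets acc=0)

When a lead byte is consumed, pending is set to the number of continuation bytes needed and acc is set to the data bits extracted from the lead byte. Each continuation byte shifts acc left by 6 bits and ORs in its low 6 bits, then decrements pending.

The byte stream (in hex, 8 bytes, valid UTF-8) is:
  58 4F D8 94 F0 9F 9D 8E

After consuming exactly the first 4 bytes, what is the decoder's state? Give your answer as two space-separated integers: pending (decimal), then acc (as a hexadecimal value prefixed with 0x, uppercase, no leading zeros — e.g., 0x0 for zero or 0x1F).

Answer: 0 0x614

Derivation:
Byte[0]=58: 1-byte. pending=0, acc=0x0
Byte[1]=4F: 1-byte. pending=0, acc=0x0
Byte[2]=D8: 2-byte lead. pending=1, acc=0x18
Byte[3]=94: continuation. acc=(acc<<6)|0x14=0x614, pending=0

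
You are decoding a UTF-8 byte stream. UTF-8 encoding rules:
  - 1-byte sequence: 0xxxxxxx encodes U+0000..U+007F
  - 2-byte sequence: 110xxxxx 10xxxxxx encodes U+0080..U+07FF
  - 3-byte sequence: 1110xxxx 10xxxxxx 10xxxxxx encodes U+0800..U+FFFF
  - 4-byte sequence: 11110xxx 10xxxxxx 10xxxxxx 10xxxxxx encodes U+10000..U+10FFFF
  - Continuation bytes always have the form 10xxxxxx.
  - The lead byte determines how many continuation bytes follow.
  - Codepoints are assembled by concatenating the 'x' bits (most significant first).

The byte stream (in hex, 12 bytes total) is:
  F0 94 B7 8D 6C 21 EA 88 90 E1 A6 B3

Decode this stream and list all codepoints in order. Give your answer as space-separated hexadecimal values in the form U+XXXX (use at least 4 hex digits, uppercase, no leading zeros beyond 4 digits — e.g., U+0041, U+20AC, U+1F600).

Byte[0]=F0: 4-byte lead, need 3 cont bytes. acc=0x0
Byte[1]=94: continuation. acc=(acc<<6)|0x14=0x14
Byte[2]=B7: continuation. acc=(acc<<6)|0x37=0x537
Byte[3]=8D: continuation. acc=(acc<<6)|0x0D=0x14DCD
Completed: cp=U+14DCD (starts at byte 0)
Byte[4]=6C: 1-byte ASCII. cp=U+006C
Byte[5]=21: 1-byte ASCII. cp=U+0021
Byte[6]=EA: 3-byte lead, need 2 cont bytes. acc=0xA
Byte[7]=88: continuation. acc=(acc<<6)|0x08=0x288
Byte[8]=90: continuation. acc=(acc<<6)|0x10=0xA210
Completed: cp=U+A210 (starts at byte 6)
Byte[9]=E1: 3-byte lead, need 2 cont bytes. acc=0x1
Byte[10]=A6: continuation. acc=(acc<<6)|0x26=0x66
Byte[11]=B3: continuation. acc=(acc<<6)|0x33=0x19B3
Completed: cp=U+19B3 (starts at byte 9)

Answer: U+14DCD U+006C U+0021 U+A210 U+19B3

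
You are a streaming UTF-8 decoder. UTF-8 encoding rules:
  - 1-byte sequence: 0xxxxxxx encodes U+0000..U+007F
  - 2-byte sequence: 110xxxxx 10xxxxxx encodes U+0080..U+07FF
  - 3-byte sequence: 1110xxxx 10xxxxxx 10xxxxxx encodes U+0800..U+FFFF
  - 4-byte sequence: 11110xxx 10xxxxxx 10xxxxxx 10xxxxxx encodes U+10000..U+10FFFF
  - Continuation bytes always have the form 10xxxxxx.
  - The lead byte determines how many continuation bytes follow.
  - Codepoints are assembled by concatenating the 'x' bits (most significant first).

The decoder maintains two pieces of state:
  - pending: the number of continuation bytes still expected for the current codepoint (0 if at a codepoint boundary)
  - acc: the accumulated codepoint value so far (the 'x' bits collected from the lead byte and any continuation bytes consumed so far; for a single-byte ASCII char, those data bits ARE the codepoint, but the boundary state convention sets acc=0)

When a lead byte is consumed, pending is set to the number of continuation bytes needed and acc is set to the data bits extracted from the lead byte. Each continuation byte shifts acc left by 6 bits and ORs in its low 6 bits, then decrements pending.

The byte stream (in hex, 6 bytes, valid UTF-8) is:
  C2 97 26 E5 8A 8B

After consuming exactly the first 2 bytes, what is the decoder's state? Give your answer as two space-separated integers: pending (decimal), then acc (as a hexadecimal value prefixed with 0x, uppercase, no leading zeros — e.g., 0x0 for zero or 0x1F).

Byte[0]=C2: 2-byte lead. pending=1, acc=0x2
Byte[1]=97: continuation. acc=(acc<<6)|0x17=0x97, pending=0

Answer: 0 0x97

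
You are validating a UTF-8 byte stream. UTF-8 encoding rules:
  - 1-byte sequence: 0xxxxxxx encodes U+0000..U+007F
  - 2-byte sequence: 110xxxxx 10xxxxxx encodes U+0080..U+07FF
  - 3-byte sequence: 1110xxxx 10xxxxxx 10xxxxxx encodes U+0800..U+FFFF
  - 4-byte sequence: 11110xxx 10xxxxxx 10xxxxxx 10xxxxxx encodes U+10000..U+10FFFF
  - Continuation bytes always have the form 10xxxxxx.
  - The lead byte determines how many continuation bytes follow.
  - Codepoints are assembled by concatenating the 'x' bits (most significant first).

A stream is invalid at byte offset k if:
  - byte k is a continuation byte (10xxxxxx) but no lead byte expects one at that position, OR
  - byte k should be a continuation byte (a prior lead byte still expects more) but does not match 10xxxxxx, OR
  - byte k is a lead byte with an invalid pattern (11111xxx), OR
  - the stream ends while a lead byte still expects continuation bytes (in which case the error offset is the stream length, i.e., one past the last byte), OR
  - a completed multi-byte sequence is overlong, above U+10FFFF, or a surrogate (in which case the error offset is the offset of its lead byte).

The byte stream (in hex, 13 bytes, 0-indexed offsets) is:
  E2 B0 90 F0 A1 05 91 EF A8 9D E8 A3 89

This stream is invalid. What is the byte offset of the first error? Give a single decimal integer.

Byte[0]=E2: 3-byte lead, need 2 cont bytes. acc=0x2
Byte[1]=B0: continuation. acc=(acc<<6)|0x30=0xB0
Byte[2]=90: continuation. acc=(acc<<6)|0x10=0x2C10
Completed: cp=U+2C10 (starts at byte 0)
Byte[3]=F0: 4-byte lead, need 3 cont bytes. acc=0x0
Byte[4]=A1: continuation. acc=(acc<<6)|0x21=0x21
Byte[5]=05: expected 10xxxxxx continuation. INVALID

Answer: 5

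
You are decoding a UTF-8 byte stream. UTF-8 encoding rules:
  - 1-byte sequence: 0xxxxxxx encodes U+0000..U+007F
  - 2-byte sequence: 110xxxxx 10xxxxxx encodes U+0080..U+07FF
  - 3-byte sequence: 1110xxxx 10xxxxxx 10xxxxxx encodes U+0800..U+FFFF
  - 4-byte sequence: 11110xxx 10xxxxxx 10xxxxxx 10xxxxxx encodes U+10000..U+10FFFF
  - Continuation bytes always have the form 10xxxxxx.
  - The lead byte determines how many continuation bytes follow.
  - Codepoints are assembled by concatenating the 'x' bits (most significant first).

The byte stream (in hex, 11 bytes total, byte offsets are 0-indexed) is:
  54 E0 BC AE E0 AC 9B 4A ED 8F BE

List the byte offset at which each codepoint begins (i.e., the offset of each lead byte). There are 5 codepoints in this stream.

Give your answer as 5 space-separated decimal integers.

Byte[0]=54: 1-byte ASCII. cp=U+0054
Byte[1]=E0: 3-byte lead, need 2 cont bytes. acc=0x0
Byte[2]=BC: continuation. acc=(acc<<6)|0x3C=0x3C
Byte[3]=AE: continuation. acc=(acc<<6)|0x2E=0xF2E
Completed: cp=U+0F2E (starts at byte 1)
Byte[4]=E0: 3-byte lead, need 2 cont bytes. acc=0x0
Byte[5]=AC: continuation. acc=(acc<<6)|0x2C=0x2C
Byte[6]=9B: continuation. acc=(acc<<6)|0x1B=0xB1B
Completed: cp=U+0B1B (starts at byte 4)
Byte[7]=4A: 1-byte ASCII. cp=U+004A
Byte[8]=ED: 3-byte lead, need 2 cont bytes. acc=0xD
Byte[9]=8F: continuation. acc=(acc<<6)|0x0F=0x34F
Byte[10]=BE: continuation. acc=(acc<<6)|0x3E=0xD3FE
Completed: cp=U+D3FE (starts at byte 8)

Answer: 0 1 4 7 8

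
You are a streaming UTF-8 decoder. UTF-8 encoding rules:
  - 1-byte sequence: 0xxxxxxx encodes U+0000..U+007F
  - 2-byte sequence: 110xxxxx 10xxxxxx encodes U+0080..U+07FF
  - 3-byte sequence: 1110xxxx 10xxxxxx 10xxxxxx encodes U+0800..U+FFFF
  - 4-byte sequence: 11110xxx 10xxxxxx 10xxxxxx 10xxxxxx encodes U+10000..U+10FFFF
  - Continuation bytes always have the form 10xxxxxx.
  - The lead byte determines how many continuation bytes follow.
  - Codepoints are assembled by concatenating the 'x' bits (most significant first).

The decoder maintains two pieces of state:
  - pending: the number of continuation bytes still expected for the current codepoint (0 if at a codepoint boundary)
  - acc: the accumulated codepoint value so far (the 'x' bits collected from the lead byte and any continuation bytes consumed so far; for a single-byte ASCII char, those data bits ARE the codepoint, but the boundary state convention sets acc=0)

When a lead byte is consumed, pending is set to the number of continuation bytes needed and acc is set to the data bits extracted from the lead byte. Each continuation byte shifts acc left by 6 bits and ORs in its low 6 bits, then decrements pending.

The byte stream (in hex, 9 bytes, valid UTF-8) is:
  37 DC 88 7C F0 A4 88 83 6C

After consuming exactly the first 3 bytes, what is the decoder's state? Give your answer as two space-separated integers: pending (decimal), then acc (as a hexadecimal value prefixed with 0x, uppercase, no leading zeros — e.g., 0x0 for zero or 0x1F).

Answer: 0 0x708

Derivation:
Byte[0]=37: 1-byte. pending=0, acc=0x0
Byte[1]=DC: 2-byte lead. pending=1, acc=0x1C
Byte[2]=88: continuation. acc=(acc<<6)|0x08=0x708, pending=0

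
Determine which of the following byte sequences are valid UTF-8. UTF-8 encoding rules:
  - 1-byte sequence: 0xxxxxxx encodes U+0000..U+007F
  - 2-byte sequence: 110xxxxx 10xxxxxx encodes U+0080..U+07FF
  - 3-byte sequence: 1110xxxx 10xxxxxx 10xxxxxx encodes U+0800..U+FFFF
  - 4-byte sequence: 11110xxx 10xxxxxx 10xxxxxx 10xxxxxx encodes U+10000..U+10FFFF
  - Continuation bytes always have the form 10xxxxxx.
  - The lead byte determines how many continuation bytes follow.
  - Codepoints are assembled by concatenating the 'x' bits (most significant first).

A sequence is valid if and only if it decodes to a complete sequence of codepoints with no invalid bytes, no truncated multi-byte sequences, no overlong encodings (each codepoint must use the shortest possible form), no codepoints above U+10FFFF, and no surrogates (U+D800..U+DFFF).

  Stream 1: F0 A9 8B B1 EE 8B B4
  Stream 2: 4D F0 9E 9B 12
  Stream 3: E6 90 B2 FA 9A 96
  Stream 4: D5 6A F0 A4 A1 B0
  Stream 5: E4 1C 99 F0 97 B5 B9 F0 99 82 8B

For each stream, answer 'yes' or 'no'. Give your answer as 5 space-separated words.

Stream 1: decodes cleanly. VALID
Stream 2: error at byte offset 4. INVALID
Stream 3: error at byte offset 3. INVALID
Stream 4: error at byte offset 1. INVALID
Stream 5: error at byte offset 1. INVALID

Answer: yes no no no no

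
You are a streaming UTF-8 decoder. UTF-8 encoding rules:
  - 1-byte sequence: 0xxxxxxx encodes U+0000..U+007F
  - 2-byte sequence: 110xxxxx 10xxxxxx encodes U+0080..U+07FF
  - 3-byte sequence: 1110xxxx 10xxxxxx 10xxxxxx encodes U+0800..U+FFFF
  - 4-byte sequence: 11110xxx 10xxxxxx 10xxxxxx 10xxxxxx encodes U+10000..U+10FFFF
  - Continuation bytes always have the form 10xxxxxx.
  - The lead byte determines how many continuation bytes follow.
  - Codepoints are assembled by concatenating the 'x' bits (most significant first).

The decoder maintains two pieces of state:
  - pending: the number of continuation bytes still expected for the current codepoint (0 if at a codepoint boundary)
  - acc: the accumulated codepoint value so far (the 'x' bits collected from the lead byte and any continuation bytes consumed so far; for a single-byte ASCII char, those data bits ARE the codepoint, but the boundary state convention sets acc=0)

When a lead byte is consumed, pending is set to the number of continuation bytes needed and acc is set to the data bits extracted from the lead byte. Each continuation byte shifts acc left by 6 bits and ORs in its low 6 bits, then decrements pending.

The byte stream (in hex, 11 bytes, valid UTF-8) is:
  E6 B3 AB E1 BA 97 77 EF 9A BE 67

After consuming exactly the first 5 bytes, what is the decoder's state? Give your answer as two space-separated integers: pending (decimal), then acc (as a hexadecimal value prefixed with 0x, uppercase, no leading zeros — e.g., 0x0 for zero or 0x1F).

Byte[0]=E6: 3-byte lead. pending=2, acc=0x6
Byte[1]=B3: continuation. acc=(acc<<6)|0x33=0x1B3, pending=1
Byte[2]=AB: continuation. acc=(acc<<6)|0x2B=0x6CEB, pending=0
Byte[3]=E1: 3-byte lead. pending=2, acc=0x1
Byte[4]=BA: continuation. acc=(acc<<6)|0x3A=0x7A, pending=1

Answer: 1 0x7A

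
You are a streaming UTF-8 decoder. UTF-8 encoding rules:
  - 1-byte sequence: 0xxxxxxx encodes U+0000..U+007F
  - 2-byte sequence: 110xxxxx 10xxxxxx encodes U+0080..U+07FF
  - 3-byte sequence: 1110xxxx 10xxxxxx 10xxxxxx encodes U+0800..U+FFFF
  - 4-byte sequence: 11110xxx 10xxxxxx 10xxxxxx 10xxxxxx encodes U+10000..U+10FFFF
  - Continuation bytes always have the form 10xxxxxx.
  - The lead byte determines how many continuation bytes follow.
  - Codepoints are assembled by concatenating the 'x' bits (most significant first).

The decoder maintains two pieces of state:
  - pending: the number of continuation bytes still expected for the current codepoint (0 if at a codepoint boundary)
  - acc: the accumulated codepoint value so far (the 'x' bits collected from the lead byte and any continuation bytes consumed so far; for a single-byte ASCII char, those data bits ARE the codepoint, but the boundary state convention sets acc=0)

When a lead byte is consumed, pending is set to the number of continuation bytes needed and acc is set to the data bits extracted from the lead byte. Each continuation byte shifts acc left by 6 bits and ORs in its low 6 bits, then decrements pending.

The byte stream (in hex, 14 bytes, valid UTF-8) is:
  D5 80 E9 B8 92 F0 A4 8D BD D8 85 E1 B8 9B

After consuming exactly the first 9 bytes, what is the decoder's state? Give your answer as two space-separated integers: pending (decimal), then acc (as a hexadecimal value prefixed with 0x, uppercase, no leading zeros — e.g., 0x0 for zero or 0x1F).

Byte[0]=D5: 2-byte lead. pending=1, acc=0x15
Byte[1]=80: continuation. acc=(acc<<6)|0x00=0x540, pending=0
Byte[2]=E9: 3-byte lead. pending=2, acc=0x9
Byte[3]=B8: continuation. acc=(acc<<6)|0x38=0x278, pending=1
Byte[4]=92: continuation. acc=(acc<<6)|0x12=0x9E12, pending=0
Byte[5]=F0: 4-byte lead. pending=3, acc=0x0
Byte[6]=A4: continuation. acc=(acc<<6)|0x24=0x24, pending=2
Byte[7]=8D: continuation. acc=(acc<<6)|0x0D=0x90D, pending=1
Byte[8]=BD: continuation. acc=(acc<<6)|0x3D=0x2437D, pending=0

Answer: 0 0x2437D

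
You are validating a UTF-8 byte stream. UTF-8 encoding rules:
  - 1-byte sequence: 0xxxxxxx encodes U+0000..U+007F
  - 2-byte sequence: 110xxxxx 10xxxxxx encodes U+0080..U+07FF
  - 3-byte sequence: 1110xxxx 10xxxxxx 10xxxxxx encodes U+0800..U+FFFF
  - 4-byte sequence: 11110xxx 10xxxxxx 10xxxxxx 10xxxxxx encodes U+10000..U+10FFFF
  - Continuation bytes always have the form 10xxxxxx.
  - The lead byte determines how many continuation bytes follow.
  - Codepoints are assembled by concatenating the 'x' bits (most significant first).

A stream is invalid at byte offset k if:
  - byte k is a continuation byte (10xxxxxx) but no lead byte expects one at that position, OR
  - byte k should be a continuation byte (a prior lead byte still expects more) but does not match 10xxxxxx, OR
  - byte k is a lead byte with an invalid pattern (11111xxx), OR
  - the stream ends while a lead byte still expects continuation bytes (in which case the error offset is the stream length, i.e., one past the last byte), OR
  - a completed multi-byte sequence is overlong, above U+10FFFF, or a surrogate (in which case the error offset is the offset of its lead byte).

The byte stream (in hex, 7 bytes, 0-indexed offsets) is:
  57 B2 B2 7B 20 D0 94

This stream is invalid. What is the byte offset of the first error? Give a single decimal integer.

Byte[0]=57: 1-byte ASCII. cp=U+0057
Byte[1]=B2: INVALID lead byte (not 0xxx/110x/1110/11110)

Answer: 1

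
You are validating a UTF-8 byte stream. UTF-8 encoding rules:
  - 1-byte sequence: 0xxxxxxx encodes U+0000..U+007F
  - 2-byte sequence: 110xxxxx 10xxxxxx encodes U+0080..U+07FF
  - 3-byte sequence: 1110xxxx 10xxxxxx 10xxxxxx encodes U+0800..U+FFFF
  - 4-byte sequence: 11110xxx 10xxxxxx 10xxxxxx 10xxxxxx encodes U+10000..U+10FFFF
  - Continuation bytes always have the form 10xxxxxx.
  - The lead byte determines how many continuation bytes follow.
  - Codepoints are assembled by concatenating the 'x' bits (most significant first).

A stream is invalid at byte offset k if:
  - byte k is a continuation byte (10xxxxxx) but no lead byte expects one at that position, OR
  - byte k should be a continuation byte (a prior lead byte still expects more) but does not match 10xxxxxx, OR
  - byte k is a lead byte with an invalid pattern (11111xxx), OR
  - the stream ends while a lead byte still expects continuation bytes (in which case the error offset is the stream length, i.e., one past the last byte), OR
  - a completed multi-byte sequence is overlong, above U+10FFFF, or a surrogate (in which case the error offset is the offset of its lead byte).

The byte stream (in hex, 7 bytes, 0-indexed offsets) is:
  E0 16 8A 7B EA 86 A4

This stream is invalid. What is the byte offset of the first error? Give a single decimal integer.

Answer: 1

Derivation:
Byte[0]=E0: 3-byte lead, need 2 cont bytes. acc=0x0
Byte[1]=16: expected 10xxxxxx continuation. INVALID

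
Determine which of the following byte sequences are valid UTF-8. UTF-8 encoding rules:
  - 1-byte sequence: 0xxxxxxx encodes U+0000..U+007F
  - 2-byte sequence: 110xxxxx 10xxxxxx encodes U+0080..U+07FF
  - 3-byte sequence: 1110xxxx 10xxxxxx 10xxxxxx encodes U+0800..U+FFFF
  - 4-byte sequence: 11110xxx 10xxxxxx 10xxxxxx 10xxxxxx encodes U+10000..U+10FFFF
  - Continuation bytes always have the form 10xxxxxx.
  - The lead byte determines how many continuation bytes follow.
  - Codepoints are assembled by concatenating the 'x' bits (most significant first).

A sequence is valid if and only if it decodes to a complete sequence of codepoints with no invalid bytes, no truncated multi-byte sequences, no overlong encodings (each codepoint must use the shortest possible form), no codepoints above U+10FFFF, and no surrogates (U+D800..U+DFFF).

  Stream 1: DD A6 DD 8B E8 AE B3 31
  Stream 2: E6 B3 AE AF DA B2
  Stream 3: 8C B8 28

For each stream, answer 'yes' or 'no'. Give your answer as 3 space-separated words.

Answer: yes no no

Derivation:
Stream 1: decodes cleanly. VALID
Stream 2: error at byte offset 3. INVALID
Stream 3: error at byte offset 0. INVALID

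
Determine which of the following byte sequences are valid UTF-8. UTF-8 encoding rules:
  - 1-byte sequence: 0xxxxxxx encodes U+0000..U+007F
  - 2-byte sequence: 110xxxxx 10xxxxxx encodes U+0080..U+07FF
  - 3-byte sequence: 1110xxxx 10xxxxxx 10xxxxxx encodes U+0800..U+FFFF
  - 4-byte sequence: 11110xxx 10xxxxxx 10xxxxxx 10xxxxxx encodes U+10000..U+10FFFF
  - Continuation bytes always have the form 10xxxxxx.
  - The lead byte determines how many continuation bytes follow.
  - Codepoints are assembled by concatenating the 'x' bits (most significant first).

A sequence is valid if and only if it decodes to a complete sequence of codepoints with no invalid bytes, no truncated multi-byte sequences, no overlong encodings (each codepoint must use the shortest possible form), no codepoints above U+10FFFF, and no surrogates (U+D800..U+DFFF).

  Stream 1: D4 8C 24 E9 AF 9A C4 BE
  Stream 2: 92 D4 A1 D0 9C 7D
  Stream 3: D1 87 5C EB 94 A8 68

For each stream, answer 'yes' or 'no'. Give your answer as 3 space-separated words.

Answer: yes no yes

Derivation:
Stream 1: decodes cleanly. VALID
Stream 2: error at byte offset 0. INVALID
Stream 3: decodes cleanly. VALID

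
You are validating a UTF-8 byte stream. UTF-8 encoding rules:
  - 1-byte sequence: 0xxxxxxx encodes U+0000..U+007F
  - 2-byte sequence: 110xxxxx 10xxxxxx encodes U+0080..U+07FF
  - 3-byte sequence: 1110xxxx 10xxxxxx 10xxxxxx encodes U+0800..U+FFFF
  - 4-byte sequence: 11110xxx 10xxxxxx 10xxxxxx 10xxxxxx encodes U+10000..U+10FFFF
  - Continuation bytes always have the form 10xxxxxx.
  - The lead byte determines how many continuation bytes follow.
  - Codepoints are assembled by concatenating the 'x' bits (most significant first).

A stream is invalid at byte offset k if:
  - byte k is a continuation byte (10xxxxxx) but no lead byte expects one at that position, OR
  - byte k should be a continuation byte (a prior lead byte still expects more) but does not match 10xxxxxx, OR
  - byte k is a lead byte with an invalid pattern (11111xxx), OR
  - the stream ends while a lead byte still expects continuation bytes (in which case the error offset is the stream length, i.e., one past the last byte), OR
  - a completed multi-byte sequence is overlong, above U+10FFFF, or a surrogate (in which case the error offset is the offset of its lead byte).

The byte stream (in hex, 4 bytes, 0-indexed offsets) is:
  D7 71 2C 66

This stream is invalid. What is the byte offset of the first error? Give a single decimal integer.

Byte[0]=D7: 2-byte lead, need 1 cont bytes. acc=0x17
Byte[1]=71: expected 10xxxxxx continuation. INVALID

Answer: 1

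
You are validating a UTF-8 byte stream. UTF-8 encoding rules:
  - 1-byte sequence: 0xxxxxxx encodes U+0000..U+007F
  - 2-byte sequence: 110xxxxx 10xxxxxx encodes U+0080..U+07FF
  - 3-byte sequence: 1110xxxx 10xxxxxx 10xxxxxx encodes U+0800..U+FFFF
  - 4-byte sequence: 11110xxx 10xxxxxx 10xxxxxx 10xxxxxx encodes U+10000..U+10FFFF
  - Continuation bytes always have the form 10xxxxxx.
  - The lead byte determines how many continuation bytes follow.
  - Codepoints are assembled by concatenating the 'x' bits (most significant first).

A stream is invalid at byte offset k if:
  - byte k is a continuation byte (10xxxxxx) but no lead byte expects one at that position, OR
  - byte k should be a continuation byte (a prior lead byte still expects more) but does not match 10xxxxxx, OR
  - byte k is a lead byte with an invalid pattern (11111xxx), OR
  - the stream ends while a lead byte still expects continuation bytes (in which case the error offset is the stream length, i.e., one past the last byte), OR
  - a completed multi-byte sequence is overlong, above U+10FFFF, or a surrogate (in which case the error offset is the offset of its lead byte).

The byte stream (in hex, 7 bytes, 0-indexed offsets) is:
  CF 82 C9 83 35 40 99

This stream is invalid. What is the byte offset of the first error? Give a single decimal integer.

Byte[0]=CF: 2-byte lead, need 1 cont bytes. acc=0xF
Byte[1]=82: continuation. acc=(acc<<6)|0x02=0x3C2
Completed: cp=U+03C2 (starts at byte 0)
Byte[2]=C9: 2-byte lead, need 1 cont bytes. acc=0x9
Byte[3]=83: continuation. acc=(acc<<6)|0x03=0x243
Completed: cp=U+0243 (starts at byte 2)
Byte[4]=35: 1-byte ASCII. cp=U+0035
Byte[5]=40: 1-byte ASCII. cp=U+0040
Byte[6]=99: INVALID lead byte (not 0xxx/110x/1110/11110)

Answer: 6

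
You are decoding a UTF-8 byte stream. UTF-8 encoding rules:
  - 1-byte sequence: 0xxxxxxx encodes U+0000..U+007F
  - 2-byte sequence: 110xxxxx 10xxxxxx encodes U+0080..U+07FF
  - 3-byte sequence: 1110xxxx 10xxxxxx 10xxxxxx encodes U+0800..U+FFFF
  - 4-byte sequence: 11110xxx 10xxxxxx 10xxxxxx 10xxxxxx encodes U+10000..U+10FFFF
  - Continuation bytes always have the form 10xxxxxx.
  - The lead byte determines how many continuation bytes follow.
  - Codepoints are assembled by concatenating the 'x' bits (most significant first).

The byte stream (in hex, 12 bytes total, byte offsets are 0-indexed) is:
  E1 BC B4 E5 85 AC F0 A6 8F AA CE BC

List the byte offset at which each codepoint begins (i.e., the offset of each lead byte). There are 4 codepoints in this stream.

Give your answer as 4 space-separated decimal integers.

Byte[0]=E1: 3-byte lead, need 2 cont bytes. acc=0x1
Byte[1]=BC: continuation. acc=(acc<<6)|0x3C=0x7C
Byte[2]=B4: continuation. acc=(acc<<6)|0x34=0x1F34
Completed: cp=U+1F34 (starts at byte 0)
Byte[3]=E5: 3-byte lead, need 2 cont bytes. acc=0x5
Byte[4]=85: continuation. acc=(acc<<6)|0x05=0x145
Byte[5]=AC: continuation. acc=(acc<<6)|0x2C=0x516C
Completed: cp=U+516C (starts at byte 3)
Byte[6]=F0: 4-byte lead, need 3 cont bytes. acc=0x0
Byte[7]=A6: continuation. acc=(acc<<6)|0x26=0x26
Byte[8]=8F: continuation. acc=(acc<<6)|0x0F=0x98F
Byte[9]=AA: continuation. acc=(acc<<6)|0x2A=0x263EA
Completed: cp=U+263EA (starts at byte 6)
Byte[10]=CE: 2-byte lead, need 1 cont bytes. acc=0xE
Byte[11]=BC: continuation. acc=(acc<<6)|0x3C=0x3BC
Completed: cp=U+03BC (starts at byte 10)

Answer: 0 3 6 10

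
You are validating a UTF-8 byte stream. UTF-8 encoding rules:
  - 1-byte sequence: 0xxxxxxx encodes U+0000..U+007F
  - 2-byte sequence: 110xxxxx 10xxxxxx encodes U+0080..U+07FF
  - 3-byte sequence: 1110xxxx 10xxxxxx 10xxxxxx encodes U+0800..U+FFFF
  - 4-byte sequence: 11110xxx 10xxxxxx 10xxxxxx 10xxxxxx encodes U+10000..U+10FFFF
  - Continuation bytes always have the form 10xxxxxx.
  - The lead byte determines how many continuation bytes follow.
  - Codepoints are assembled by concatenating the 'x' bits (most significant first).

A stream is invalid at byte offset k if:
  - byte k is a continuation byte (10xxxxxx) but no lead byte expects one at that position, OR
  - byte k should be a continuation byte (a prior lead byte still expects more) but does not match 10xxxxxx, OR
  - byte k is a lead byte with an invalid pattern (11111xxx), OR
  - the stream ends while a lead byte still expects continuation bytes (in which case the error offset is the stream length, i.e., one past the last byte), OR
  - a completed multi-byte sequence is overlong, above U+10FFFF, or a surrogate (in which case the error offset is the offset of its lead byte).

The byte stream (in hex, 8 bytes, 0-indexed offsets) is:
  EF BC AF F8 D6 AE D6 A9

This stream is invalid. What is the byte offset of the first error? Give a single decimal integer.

Byte[0]=EF: 3-byte lead, need 2 cont bytes. acc=0xF
Byte[1]=BC: continuation. acc=(acc<<6)|0x3C=0x3FC
Byte[2]=AF: continuation. acc=(acc<<6)|0x2F=0xFF2F
Completed: cp=U+FF2F (starts at byte 0)
Byte[3]=F8: INVALID lead byte (not 0xxx/110x/1110/11110)

Answer: 3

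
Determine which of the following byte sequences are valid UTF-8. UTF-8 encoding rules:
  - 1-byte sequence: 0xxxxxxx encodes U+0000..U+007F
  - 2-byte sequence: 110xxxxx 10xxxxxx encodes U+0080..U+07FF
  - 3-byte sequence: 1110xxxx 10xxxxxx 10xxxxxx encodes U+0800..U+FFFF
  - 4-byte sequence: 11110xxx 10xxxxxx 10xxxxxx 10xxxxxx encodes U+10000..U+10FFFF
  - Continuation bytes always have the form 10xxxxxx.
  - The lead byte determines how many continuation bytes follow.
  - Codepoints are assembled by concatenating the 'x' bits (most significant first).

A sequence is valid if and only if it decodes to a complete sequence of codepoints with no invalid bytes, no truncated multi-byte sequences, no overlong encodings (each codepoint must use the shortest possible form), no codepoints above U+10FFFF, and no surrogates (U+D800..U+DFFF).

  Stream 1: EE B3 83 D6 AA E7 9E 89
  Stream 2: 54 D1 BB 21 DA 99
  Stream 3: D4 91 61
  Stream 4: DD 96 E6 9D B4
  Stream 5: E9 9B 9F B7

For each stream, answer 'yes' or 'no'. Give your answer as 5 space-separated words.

Answer: yes yes yes yes no

Derivation:
Stream 1: decodes cleanly. VALID
Stream 2: decodes cleanly. VALID
Stream 3: decodes cleanly. VALID
Stream 4: decodes cleanly. VALID
Stream 5: error at byte offset 3. INVALID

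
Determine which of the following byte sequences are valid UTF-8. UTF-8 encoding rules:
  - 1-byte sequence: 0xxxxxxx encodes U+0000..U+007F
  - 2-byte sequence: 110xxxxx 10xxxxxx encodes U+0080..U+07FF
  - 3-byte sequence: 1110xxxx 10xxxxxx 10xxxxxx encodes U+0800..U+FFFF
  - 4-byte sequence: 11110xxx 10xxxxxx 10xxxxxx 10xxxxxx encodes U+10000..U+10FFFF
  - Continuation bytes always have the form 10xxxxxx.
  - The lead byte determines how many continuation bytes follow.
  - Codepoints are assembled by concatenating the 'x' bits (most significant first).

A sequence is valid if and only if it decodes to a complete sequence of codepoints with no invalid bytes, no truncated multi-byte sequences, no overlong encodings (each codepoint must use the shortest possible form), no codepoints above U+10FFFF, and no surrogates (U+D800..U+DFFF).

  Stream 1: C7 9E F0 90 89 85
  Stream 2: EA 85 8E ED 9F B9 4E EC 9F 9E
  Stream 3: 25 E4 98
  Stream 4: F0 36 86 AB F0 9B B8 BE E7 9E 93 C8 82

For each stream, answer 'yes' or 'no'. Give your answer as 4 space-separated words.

Answer: yes yes no no

Derivation:
Stream 1: decodes cleanly. VALID
Stream 2: decodes cleanly. VALID
Stream 3: error at byte offset 3. INVALID
Stream 4: error at byte offset 1. INVALID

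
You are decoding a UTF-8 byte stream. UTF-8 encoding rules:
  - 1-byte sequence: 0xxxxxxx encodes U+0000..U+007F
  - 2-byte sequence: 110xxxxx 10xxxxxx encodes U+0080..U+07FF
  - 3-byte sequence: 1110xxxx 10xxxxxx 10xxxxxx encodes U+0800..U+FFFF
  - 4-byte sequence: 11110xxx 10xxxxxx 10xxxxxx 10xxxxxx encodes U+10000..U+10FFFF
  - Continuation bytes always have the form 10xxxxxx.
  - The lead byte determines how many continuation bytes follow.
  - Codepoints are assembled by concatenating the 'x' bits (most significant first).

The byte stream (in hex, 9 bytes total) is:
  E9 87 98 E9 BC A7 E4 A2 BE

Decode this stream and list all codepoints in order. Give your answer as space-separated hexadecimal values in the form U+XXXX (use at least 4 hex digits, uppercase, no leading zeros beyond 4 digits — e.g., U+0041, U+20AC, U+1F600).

Answer: U+91D8 U+9F27 U+48BE

Derivation:
Byte[0]=E9: 3-byte lead, need 2 cont bytes. acc=0x9
Byte[1]=87: continuation. acc=(acc<<6)|0x07=0x247
Byte[2]=98: continuation. acc=(acc<<6)|0x18=0x91D8
Completed: cp=U+91D8 (starts at byte 0)
Byte[3]=E9: 3-byte lead, need 2 cont bytes. acc=0x9
Byte[4]=BC: continuation. acc=(acc<<6)|0x3C=0x27C
Byte[5]=A7: continuation. acc=(acc<<6)|0x27=0x9F27
Completed: cp=U+9F27 (starts at byte 3)
Byte[6]=E4: 3-byte lead, need 2 cont bytes. acc=0x4
Byte[7]=A2: continuation. acc=(acc<<6)|0x22=0x122
Byte[8]=BE: continuation. acc=(acc<<6)|0x3E=0x48BE
Completed: cp=U+48BE (starts at byte 6)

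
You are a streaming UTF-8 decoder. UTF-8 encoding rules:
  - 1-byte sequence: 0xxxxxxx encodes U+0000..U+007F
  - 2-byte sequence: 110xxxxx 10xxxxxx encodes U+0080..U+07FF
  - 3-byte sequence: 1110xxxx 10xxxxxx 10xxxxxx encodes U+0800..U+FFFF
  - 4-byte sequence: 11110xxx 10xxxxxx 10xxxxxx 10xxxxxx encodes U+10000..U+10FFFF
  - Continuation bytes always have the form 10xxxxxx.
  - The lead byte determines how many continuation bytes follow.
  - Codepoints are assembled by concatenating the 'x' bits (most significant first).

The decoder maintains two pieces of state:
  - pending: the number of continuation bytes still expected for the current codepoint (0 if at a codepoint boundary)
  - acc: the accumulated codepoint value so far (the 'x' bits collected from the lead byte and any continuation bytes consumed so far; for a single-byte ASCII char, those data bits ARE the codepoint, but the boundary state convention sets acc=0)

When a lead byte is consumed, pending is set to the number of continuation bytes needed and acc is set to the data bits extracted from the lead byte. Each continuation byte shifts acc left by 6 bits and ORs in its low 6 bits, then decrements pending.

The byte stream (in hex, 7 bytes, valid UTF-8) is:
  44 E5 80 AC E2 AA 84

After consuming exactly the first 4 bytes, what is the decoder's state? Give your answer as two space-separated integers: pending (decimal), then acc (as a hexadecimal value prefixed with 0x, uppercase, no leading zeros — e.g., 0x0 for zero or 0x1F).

Answer: 0 0x502C

Derivation:
Byte[0]=44: 1-byte. pending=0, acc=0x0
Byte[1]=E5: 3-byte lead. pending=2, acc=0x5
Byte[2]=80: continuation. acc=(acc<<6)|0x00=0x140, pending=1
Byte[3]=AC: continuation. acc=(acc<<6)|0x2C=0x502C, pending=0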